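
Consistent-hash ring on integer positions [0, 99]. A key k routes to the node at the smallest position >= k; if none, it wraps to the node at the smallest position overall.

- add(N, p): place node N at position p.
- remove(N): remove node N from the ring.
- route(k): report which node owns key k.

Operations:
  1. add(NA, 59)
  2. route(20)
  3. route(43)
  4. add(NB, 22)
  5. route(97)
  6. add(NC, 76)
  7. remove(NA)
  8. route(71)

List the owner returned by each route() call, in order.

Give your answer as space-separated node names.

Op 1: add NA@59 -> ring=[59:NA]
Op 2: route key 20: smallest pos >= 20 is 59 -> NA
Op 3: route key 43: smallest pos >= 43 is 59 -> NA
Op 4: add NB@22 -> ring=[22:NB,59:NA]
Op 5: route key 97: none >= 97, wrap to smallest pos 22 -> NB
Op 6: add NC@76 -> ring=[22:NB,59:NA,76:NC]
Op 7: remove NA -> ring=[22:NB,76:NC]
Op 8: route key 71: smallest pos >= 71 is 76 -> NC

Answer: NA NA NB NC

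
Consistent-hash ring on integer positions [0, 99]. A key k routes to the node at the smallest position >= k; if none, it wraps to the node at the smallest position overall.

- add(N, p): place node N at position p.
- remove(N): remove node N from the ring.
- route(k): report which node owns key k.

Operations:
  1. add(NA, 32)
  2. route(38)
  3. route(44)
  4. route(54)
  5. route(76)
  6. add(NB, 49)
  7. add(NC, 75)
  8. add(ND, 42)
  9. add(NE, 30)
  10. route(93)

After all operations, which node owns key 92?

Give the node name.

Answer: NE

Derivation:
Op 1: add NA@32 -> ring=[32:NA]
Op 2: route key 38: none >= 38, wrap to smallest pos 32 -> NA
Op 3: route key 44: none >= 44, wrap to smallest pos 32 -> NA
Op 4: route key 54: none >= 54, wrap to smallest pos 32 -> NA
Op 5: route key 76: none >= 76, wrap to smallest pos 32 -> NA
Op 6: add NB@49 -> ring=[32:NA,49:NB]
Op 7: add NC@75 -> ring=[32:NA,49:NB,75:NC]
Op 8: add ND@42 -> ring=[32:NA,42:ND,49:NB,75:NC]
Op 9: add NE@30 -> ring=[30:NE,32:NA,42:ND,49:NB,75:NC]
Op 10: route key 93: none >= 93, wrap to smallest pos 30 -> NE
Final route key 92: none >= 92, wrap to smallest pos 30 -> NE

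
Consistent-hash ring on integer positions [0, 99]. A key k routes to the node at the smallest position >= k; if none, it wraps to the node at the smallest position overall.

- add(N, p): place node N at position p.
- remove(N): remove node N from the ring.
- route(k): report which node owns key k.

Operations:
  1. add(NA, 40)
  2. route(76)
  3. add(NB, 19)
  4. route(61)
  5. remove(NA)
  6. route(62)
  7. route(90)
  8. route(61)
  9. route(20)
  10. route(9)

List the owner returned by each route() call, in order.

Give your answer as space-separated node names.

Op 1: add NA@40 -> ring=[40:NA]
Op 2: route key 76: none >= 76, wrap to smallest pos 40 -> NA
Op 3: add NB@19 -> ring=[19:NB,40:NA]
Op 4: route key 61: none >= 61, wrap to smallest pos 19 -> NB
Op 5: remove NA -> ring=[19:NB]
Op 6: route key 62: none >= 62, wrap to smallest pos 19 -> NB
Op 7: route key 90: none >= 90, wrap to smallest pos 19 -> NB
Op 8: route key 61: none >= 61, wrap to smallest pos 19 -> NB
Op 9: route key 20: none >= 20, wrap to smallest pos 19 -> NB
Op 10: route key 9: smallest pos >= 9 is 19 -> NB

Answer: NA NB NB NB NB NB NB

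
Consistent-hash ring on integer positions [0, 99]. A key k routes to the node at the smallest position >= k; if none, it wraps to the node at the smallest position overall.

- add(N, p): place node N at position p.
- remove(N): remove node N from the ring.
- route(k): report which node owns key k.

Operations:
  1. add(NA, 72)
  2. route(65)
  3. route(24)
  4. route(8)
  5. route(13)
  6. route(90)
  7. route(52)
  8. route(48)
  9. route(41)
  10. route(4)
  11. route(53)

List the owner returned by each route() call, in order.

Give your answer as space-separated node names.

Op 1: add NA@72 -> ring=[72:NA]
Op 2: route key 65: smallest pos >= 65 is 72 -> NA
Op 3: route key 24: smallest pos >= 24 is 72 -> NA
Op 4: route key 8: smallest pos >= 8 is 72 -> NA
Op 5: route key 13: smallest pos >= 13 is 72 -> NA
Op 6: route key 90: none >= 90, wrap to smallest pos 72 -> NA
Op 7: route key 52: smallest pos >= 52 is 72 -> NA
Op 8: route key 48: smallest pos >= 48 is 72 -> NA
Op 9: route key 41: smallest pos >= 41 is 72 -> NA
Op 10: route key 4: smallest pos >= 4 is 72 -> NA
Op 11: route key 53: smallest pos >= 53 is 72 -> NA

Answer: NA NA NA NA NA NA NA NA NA NA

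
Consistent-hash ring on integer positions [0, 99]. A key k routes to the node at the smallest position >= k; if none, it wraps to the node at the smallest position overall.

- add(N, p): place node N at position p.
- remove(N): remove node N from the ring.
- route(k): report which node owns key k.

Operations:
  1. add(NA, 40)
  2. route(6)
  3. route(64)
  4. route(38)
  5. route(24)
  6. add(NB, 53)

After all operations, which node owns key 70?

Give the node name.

Answer: NA

Derivation:
Op 1: add NA@40 -> ring=[40:NA]
Op 2: route key 6: smallest pos >= 6 is 40 -> NA
Op 3: route key 64: none >= 64, wrap to smallest pos 40 -> NA
Op 4: route key 38: smallest pos >= 38 is 40 -> NA
Op 5: route key 24: smallest pos >= 24 is 40 -> NA
Op 6: add NB@53 -> ring=[40:NA,53:NB]
Final route key 70: none >= 70, wrap to smallest pos 40 -> NA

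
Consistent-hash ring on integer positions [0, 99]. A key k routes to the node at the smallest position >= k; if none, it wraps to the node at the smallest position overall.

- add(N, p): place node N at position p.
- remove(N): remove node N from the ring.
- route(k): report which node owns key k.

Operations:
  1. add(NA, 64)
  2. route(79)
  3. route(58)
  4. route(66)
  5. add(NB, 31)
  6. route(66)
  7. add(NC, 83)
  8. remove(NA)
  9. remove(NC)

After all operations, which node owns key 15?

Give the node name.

Answer: NB

Derivation:
Op 1: add NA@64 -> ring=[64:NA]
Op 2: route key 79: none >= 79, wrap to smallest pos 64 -> NA
Op 3: route key 58: smallest pos >= 58 is 64 -> NA
Op 4: route key 66: none >= 66, wrap to smallest pos 64 -> NA
Op 5: add NB@31 -> ring=[31:NB,64:NA]
Op 6: route key 66: none >= 66, wrap to smallest pos 31 -> NB
Op 7: add NC@83 -> ring=[31:NB,64:NA,83:NC]
Op 8: remove NA -> ring=[31:NB,83:NC]
Op 9: remove NC -> ring=[31:NB]
Final route key 15: smallest pos >= 15 is 31 -> NB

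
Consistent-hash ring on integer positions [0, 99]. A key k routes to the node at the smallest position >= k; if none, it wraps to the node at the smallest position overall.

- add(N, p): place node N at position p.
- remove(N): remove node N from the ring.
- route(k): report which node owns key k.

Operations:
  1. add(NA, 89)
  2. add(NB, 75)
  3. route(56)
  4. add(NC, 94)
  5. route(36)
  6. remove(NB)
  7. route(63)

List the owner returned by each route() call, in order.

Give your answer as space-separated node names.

Op 1: add NA@89 -> ring=[89:NA]
Op 2: add NB@75 -> ring=[75:NB,89:NA]
Op 3: route key 56: smallest pos >= 56 is 75 -> NB
Op 4: add NC@94 -> ring=[75:NB,89:NA,94:NC]
Op 5: route key 36: smallest pos >= 36 is 75 -> NB
Op 6: remove NB -> ring=[89:NA,94:NC]
Op 7: route key 63: smallest pos >= 63 is 89 -> NA

Answer: NB NB NA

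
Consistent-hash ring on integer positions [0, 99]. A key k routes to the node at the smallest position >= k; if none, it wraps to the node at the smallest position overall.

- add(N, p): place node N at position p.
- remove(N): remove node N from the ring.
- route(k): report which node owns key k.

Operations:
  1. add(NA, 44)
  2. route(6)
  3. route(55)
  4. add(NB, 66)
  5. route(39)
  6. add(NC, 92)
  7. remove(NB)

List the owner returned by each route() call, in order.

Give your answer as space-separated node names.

Answer: NA NA NA

Derivation:
Op 1: add NA@44 -> ring=[44:NA]
Op 2: route key 6: smallest pos >= 6 is 44 -> NA
Op 3: route key 55: none >= 55, wrap to smallest pos 44 -> NA
Op 4: add NB@66 -> ring=[44:NA,66:NB]
Op 5: route key 39: smallest pos >= 39 is 44 -> NA
Op 6: add NC@92 -> ring=[44:NA,66:NB,92:NC]
Op 7: remove NB -> ring=[44:NA,92:NC]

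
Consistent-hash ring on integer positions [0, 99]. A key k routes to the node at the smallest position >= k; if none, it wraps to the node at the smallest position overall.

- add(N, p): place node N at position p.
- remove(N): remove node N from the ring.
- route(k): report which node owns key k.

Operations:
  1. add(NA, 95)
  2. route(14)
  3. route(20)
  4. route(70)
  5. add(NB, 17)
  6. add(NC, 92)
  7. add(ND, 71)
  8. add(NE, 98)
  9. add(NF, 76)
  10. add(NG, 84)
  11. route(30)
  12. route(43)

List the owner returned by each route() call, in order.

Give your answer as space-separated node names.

Op 1: add NA@95 -> ring=[95:NA]
Op 2: route key 14: smallest pos >= 14 is 95 -> NA
Op 3: route key 20: smallest pos >= 20 is 95 -> NA
Op 4: route key 70: smallest pos >= 70 is 95 -> NA
Op 5: add NB@17 -> ring=[17:NB,95:NA]
Op 6: add NC@92 -> ring=[17:NB,92:NC,95:NA]
Op 7: add ND@71 -> ring=[17:NB,71:ND,92:NC,95:NA]
Op 8: add NE@98 -> ring=[17:NB,71:ND,92:NC,95:NA,98:NE]
Op 9: add NF@76 -> ring=[17:NB,71:ND,76:NF,92:NC,95:NA,98:NE]
Op 10: add NG@84 -> ring=[17:NB,71:ND,76:NF,84:NG,92:NC,95:NA,98:NE]
Op 11: route key 30: smallest pos >= 30 is 71 -> ND
Op 12: route key 43: smallest pos >= 43 is 71 -> ND

Answer: NA NA NA ND ND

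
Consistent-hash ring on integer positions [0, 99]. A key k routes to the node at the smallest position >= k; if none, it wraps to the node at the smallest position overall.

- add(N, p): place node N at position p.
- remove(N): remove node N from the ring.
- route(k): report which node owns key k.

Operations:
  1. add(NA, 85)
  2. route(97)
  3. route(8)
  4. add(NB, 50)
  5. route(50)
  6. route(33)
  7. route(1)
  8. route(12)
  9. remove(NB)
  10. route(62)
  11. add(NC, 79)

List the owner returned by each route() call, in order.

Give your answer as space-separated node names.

Op 1: add NA@85 -> ring=[85:NA]
Op 2: route key 97: none >= 97, wrap to smallest pos 85 -> NA
Op 3: route key 8: smallest pos >= 8 is 85 -> NA
Op 4: add NB@50 -> ring=[50:NB,85:NA]
Op 5: route key 50: smallest pos >= 50 is 50 -> NB
Op 6: route key 33: smallest pos >= 33 is 50 -> NB
Op 7: route key 1: smallest pos >= 1 is 50 -> NB
Op 8: route key 12: smallest pos >= 12 is 50 -> NB
Op 9: remove NB -> ring=[85:NA]
Op 10: route key 62: smallest pos >= 62 is 85 -> NA
Op 11: add NC@79 -> ring=[79:NC,85:NA]

Answer: NA NA NB NB NB NB NA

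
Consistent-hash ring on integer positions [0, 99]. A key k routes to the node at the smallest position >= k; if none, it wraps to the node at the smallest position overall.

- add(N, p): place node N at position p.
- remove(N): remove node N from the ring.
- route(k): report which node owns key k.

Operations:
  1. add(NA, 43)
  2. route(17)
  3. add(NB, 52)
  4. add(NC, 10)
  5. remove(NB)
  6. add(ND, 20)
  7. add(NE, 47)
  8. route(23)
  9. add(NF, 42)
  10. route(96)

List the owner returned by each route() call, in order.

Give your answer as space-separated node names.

Answer: NA NA NC

Derivation:
Op 1: add NA@43 -> ring=[43:NA]
Op 2: route key 17: smallest pos >= 17 is 43 -> NA
Op 3: add NB@52 -> ring=[43:NA,52:NB]
Op 4: add NC@10 -> ring=[10:NC,43:NA,52:NB]
Op 5: remove NB -> ring=[10:NC,43:NA]
Op 6: add ND@20 -> ring=[10:NC,20:ND,43:NA]
Op 7: add NE@47 -> ring=[10:NC,20:ND,43:NA,47:NE]
Op 8: route key 23: smallest pos >= 23 is 43 -> NA
Op 9: add NF@42 -> ring=[10:NC,20:ND,42:NF,43:NA,47:NE]
Op 10: route key 96: none >= 96, wrap to smallest pos 10 -> NC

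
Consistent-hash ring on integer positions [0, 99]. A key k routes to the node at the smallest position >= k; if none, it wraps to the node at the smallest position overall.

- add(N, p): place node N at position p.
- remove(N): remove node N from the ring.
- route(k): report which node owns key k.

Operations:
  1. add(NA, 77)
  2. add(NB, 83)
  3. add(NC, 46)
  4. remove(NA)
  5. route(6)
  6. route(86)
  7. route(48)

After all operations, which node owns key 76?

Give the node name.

Answer: NB

Derivation:
Op 1: add NA@77 -> ring=[77:NA]
Op 2: add NB@83 -> ring=[77:NA,83:NB]
Op 3: add NC@46 -> ring=[46:NC,77:NA,83:NB]
Op 4: remove NA -> ring=[46:NC,83:NB]
Op 5: route key 6: smallest pos >= 6 is 46 -> NC
Op 6: route key 86: none >= 86, wrap to smallest pos 46 -> NC
Op 7: route key 48: smallest pos >= 48 is 83 -> NB
Final route key 76: smallest pos >= 76 is 83 -> NB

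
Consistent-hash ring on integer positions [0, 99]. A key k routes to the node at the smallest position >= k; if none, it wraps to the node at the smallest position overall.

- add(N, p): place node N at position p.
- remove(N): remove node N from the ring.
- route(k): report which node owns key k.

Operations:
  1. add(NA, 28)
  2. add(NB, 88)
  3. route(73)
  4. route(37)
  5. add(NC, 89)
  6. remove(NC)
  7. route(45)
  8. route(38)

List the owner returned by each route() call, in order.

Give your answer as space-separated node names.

Answer: NB NB NB NB

Derivation:
Op 1: add NA@28 -> ring=[28:NA]
Op 2: add NB@88 -> ring=[28:NA,88:NB]
Op 3: route key 73: smallest pos >= 73 is 88 -> NB
Op 4: route key 37: smallest pos >= 37 is 88 -> NB
Op 5: add NC@89 -> ring=[28:NA,88:NB,89:NC]
Op 6: remove NC -> ring=[28:NA,88:NB]
Op 7: route key 45: smallest pos >= 45 is 88 -> NB
Op 8: route key 38: smallest pos >= 38 is 88 -> NB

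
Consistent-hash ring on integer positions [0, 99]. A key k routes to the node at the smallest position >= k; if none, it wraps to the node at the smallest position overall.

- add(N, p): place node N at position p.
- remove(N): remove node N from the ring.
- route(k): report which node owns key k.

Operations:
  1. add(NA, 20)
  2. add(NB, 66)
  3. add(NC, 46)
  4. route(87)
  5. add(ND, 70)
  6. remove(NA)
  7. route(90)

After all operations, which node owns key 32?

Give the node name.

Answer: NC

Derivation:
Op 1: add NA@20 -> ring=[20:NA]
Op 2: add NB@66 -> ring=[20:NA,66:NB]
Op 3: add NC@46 -> ring=[20:NA,46:NC,66:NB]
Op 4: route key 87: none >= 87, wrap to smallest pos 20 -> NA
Op 5: add ND@70 -> ring=[20:NA,46:NC,66:NB,70:ND]
Op 6: remove NA -> ring=[46:NC,66:NB,70:ND]
Op 7: route key 90: none >= 90, wrap to smallest pos 46 -> NC
Final route key 32: smallest pos >= 32 is 46 -> NC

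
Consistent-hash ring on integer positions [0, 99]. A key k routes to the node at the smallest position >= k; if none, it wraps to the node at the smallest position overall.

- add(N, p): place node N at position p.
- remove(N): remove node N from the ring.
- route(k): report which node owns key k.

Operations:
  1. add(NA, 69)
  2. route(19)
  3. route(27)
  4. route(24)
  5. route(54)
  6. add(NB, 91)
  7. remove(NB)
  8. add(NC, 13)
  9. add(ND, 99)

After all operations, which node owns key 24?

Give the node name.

Answer: NA

Derivation:
Op 1: add NA@69 -> ring=[69:NA]
Op 2: route key 19: smallest pos >= 19 is 69 -> NA
Op 3: route key 27: smallest pos >= 27 is 69 -> NA
Op 4: route key 24: smallest pos >= 24 is 69 -> NA
Op 5: route key 54: smallest pos >= 54 is 69 -> NA
Op 6: add NB@91 -> ring=[69:NA,91:NB]
Op 7: remove NB -> ring=[69:NA]
Op 8: add NC@13 -> ring=[13:NC,69:NA]
Op 9: add ND@99 -> ring=[13:NC,69:NA,99:ND]
Final route key 24: smallest pos >= 24 is 69 -> NA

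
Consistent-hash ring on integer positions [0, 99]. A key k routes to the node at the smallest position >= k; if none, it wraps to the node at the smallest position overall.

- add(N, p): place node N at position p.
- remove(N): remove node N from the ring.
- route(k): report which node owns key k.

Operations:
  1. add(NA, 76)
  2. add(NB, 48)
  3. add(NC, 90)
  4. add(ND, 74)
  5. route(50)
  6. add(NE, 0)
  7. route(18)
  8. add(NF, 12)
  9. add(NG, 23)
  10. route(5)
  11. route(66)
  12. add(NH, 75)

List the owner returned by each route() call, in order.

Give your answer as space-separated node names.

Answer: ND NB NF ND

Derivation:
Op 1: add NA@76 -> ring=[76:NA]
Op 2: add NB@48 -> ring=[48:NB,76:NA]
Op 3: add NC@90 -> ring=[48:NB,76:NA,90:NC]
Op 4: add ND@74 -> ring=[48:NB,74:ND,76:NA,90:NC]
Op 5: route key 50: smallest pos >= 50 is 74 -> ND
Op 6: add NE@0 -> ring=[0:NE,48:NB,74:ND,76:NA,90:NC]
Op 7: route key 18: smallest pos >= 18 is 48 -> NB
Op 8: add NF@12 -> ring=[0:NE,12:NF,48:NB,74:ND,76:NA,90:NC]
Op 9: add NG@23 -> ring=[0:NE,12:NF,23:NG,48:NB,74:ND,76:NA,90:NC]
Op 10: route key 5: smallest pos >= 5 is 12 -> NF
Op 11: route key 66: smallest pos >= 66 is 74 -> ND
Op 12: add NH@75 -> ring=[0:NE,12:NF,23:NG,48:NB,74:ND,75:NH,76:NA,90:NC]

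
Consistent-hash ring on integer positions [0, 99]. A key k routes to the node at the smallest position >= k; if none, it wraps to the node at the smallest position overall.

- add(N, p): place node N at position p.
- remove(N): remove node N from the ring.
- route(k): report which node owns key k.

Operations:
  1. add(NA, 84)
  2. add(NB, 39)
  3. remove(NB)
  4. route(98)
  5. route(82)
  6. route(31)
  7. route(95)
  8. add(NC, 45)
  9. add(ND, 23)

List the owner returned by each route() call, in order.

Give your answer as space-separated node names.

Op 1: add NA@84 -> ring=[84:NA]
Op 2: add NB@39 -> ring=[39:NB,84:NA]
Op 3: remove NB -> ring=[84:NA]
Op 4: route key 98: none >= 98, wrap to smallest pos 84 -> NA
Op 5: route key 82: smallest pos >= 82 is 84 -> NA
Op 6: route key 31: smallest pos >= 31 is 84 -> NA
Op 7: route key 95: none >= 95, wrap to smallest pos 84 -> NA
Op 8: add NC@45 -> ring=[45:NC,84:NA]
Op 9: add ND@23 -> ring=[23:ND,45:NC,84:NA]

Answer: NA NA NA NA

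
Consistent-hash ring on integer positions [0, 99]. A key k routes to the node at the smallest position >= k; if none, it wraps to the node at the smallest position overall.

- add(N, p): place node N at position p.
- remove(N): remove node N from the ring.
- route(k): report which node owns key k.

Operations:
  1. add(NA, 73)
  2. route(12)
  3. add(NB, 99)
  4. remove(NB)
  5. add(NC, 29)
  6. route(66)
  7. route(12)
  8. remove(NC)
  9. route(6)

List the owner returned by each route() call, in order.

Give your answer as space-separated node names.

Answer: NA NA NC NA

Derivation:
Op 1: add NA@73 -> ring=[73:NA]
Op 2: route key 12: smallest pos >= 12 is 73 -> NA
Op 3: add NB@99 -> ring=[73:NA,99:NB]
Op 4: remove NB -> ring=[73:NA]
Op 5: add NC@29 -> ring=[29:NC,73:NA]
Op 6: route key 66: smallest pos >= 66 is 73 -> NA
Op 7: route key 12: smallest pos >= 12 is 29 -> NC
Op 8: remove NC -> ring=[73:NA]
Op 9: route key 6: smallest pos >= 6 is 73 -> NA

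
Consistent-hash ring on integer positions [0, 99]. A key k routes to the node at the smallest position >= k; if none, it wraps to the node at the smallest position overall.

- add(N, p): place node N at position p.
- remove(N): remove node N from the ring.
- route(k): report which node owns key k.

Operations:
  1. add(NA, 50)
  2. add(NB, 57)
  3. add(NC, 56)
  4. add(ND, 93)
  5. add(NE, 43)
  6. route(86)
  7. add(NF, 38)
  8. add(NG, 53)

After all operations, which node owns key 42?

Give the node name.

Op 1: add NA@50 -> ring=[50:NA]
Op 2: add NB@57 -> ring=[50:NA,57:NB]
Op 3: add NC@56 -> ring=[50:NA,56:NC,57:NB]
Op 4: add ND@93 -> ring=[50:NA,56:NC,57:NB,93:ND]
Op 5: add NE@43 -> ring=[43:NE,50:NA,56:NC,57:NB,93:ND]
Op 6: route key 86: smallest pos >= 86 is 93 -> ND
Op 7: add NF@38 -> ring=[38:NF,43:NE,50:NA,56:NC,57:NB,93:ND]
Op 8: add NG@53 -> ring=[38:NF,43:NE,50:NA,53:NG,56:NC,57:NB,93:ND]
Final route key 42: smallest pos >= 42 is 43 -> NE

Answer: NE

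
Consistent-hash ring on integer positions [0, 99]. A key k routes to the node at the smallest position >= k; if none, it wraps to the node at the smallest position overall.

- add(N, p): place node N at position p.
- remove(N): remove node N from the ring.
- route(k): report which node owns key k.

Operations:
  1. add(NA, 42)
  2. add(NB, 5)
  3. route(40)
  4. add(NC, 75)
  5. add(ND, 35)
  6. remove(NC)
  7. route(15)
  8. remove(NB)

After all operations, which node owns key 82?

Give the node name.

Op 1: add NA@42 -> ring=[42:NA]
Op 2: add NB@5 -> ring=[5:NB,42:NA]
Op 3: route key 40: smallest pos >= 40 is 42 -> NA
Op 4: add NC@75 -> ring=[5:NB,42:NA,75:NC]
Op 5: add ND@35 -> ring=[5:NB,35:ND,42:NA,75:NC]
Op 6: remove NC -> ring=[5:NB,35:ND,42:NA]
Op 7: route key 15: smallest pos >= 15 is 35 -> ND
Op 8: remove NB -> ring=[35:ND,42:NA]
Final route key 82: none >= 82, wrap to smallest pos 35 -> ND

Answer: ND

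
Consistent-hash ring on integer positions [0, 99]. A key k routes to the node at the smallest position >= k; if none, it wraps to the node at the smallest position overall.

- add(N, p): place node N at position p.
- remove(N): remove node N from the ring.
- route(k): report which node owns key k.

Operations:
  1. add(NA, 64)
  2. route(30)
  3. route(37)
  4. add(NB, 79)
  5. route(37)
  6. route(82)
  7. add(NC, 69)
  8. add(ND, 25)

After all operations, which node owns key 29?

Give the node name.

Answer: NA

Derivation:
Op 1: add NA@64 -> ring=[64:NA]
Op 2: route key 30: smallest pos >= 30 is 64 -> NA
Op 3: route key 37: smallest pos >= 37 is 64 -> NA
Op 4: add NB@79 -> ring=[64:NA,79:NB]
Op 5: route key 37: smallest pos >= 37 is 64 -> NA
Op 6: route key 82: none >= 82, wrap to smallest pos 64 -> NA
Op 7: add NC@69 -> ring=[64:NA,69:NC,79:NB]
Op 8: add ND@25 -> ring=[25:ND,64:NA,69:NC,79:NB]
Final route key 29: smallest pos >= 29 is 64 -> NA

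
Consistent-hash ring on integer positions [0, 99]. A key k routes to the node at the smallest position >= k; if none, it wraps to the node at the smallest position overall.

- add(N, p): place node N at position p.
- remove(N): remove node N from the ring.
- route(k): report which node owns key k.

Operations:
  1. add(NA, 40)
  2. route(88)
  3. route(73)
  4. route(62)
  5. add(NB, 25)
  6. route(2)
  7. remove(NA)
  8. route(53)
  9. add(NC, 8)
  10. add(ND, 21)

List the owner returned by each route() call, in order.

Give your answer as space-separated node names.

Op 1: add NA@40 -> ring=[40:NA]
Op 2: route key 88: none >= 88, wrap to smallest pos 40 -> NA
Op 3: route key 73: none >= 73, wrap to smallest pos 40 -> NA
Op 4: route key 62: none >= 62, wrap to smallest pos 40 -> NA
Op 5: add NB@25 -> ring=[25:NB,40:NA]
Op 6: route key 2: smallest pos >= 2 is 25 -> NB
Op 7: remove NA -> ring=[25:NB]
Op 8: route key 53: none >= 53, wrap to smallest pos 25 -> NB
Op 9: add NC@8 -> ring=[8:NC,25:NB]
Op 10: add ND@21 -> ring=[8:NC,21:ND,25:NB]

Answer: NA NA NA NB NB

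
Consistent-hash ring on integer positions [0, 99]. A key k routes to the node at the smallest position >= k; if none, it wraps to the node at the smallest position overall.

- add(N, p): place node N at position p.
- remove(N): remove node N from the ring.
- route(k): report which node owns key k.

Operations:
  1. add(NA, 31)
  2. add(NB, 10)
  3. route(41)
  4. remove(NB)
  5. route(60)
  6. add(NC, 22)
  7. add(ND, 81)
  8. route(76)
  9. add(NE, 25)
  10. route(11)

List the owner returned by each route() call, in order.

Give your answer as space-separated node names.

Answer: NB NA ND NC

Derivation:
Op 1: add NA@31 -> ring=[31:NA]
Op 2: add NB@10 -> ring=[10:NB,31:NA]
Op 3: route key 41: none >= 41, wrap to smallest pos 10 -> NB
Op 4: remove NB -> ring=[31:NA]
Op 5: route key 60: none >= 60, wrap to smallest pos 31 -> NA
Op 6: add NC@22 -> ring=[22:NC,31:NA]
Op 7: add ND@81 -> ring=[22:NC,31:NA,81:ND]
Op 8: route key 76: smallest pos >= 76 is 81 -> ND
Op 9: add NE@25 -> ring=[22:NC,25:NE,31:NA,81:ND]
Op 10: route key 11: smallest pos >= 11 is 22 -> NC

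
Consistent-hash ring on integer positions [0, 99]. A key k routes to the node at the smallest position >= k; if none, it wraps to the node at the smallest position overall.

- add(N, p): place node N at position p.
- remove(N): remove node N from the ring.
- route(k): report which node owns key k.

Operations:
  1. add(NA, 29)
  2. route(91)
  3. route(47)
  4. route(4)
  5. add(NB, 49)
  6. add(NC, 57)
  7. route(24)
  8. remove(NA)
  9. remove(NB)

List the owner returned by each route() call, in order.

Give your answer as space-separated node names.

Answer: NA NA NA NA

Derivation:
Op 1: add NA@29 -> ring=[29:NA]
Op 2: route key 91: none >= 91, wrap to smallest pos 29 -> NA
Op 3: route key 47: none >= 47, wrap to smallest pos 29 -> NA
Op 4: route key 4: smallest pos >= 4 is 29 -> NA
Op 5: add NB@49 -> ring=[29:NA,49:NB]
Op 6: add NC@57 -> ring=[29:NA,49:NB,57:NC]
Op 7: route key 24: smallest pos >= 24 is 29 -> NA
Op 8: remove NA -> ring=[49:NB,57:NC]
Op 9: remove NB -> ring=[57:NC]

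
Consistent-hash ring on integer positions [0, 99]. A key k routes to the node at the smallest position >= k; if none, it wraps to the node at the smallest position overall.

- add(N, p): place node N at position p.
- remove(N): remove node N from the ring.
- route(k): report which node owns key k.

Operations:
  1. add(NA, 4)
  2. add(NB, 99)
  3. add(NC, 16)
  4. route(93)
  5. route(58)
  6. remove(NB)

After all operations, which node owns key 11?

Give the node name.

Op 1: add NA@4 -> ring=[4:NA]
Op 2: add NB@99 -> ring=[4:NA,99:NB]
Op 3: add NC@16 -> ring=[4:NA,16:NC,99:NB]
Op 4: route key 93: smallest pos >= 93 is 99 -> NB
Op 5: route key 58: smallest pos >= 58 is 99 -> NB
Op 6: remove NB -> ring=[4:NA,16:NC]
Final route key 11: smallest pos >= 11 is 16 -> NC

Answer: NC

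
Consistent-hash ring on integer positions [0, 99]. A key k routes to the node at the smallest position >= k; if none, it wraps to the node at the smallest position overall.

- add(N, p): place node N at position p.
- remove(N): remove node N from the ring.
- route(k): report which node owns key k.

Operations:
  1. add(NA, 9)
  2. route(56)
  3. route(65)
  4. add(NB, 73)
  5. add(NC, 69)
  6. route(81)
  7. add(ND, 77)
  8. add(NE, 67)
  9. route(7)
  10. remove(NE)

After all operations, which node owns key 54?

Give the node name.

Answer: NC

Derivation:
Op 1: add NA@9 -> ring=[9:NA]
Op 2: route key 56: none >= 56, wrap to smallest pos 9 -> NA
Op 3: route key 65: none >= 65, wrap to smallest pos 9 -> NA
Op 4: add NB@73 -> ring=[9:NA,73:NB]
Op 5: add NC@69 -> ring=[9:NA,69:NC,73:NB]
Op 6: route key 81: none >= 81, wrap to smallest pos 9 -> NA
Op 7: add ND@77 -> ring=[9:NA,69:NC,73:NB,77:ND]
Op 8: add NE@67 -> ring=[9:NA,67:NE,69:NC,73:NB,77:ND]
Op 9: route key 7: smallest pos >= 7 is 9 -> NA
Op 10: remove NE -> ring=[9:NA,69:NC,73:NB,77:ND]
Final route key 54: smallest pos >= 54 is 69 -> NC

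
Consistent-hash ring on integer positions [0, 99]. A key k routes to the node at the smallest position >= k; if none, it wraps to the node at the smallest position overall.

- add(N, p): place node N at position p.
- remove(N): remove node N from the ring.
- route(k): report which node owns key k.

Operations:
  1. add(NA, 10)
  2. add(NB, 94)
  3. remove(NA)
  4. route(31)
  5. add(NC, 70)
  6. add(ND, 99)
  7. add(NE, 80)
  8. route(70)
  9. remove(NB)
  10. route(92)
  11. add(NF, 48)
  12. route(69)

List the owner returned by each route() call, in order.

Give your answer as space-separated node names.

Op 1: add NA@10 -> ring=[10:NA]
Op 2: add NB@94 -> ring=[10:NA,94:NB]
Op 3: remove NA -> ring=[94:NB]
Op 4: route key 31: smallest pos >= 31 is 94 -> NB
Op 5: add NC@70 -> ring=[70:NC,94:NB]
Op 6: add ND@99 -> ring=[70:NC,94:NB,99:ND]
Op 7: add NE@80 -> ring=[70:NC,80:NE,94:NB,99:ND]
Op 8: route key 70: smallest pos >= 70 is 70 -> NC
Op 9: remove NB -> ring=[70:NC,80:NE,99:ND]
Op 10: route key 92: smallest pos >= 92 is 99 -> ND
Op 11: add NF@48 -> ring=[48:NF,70:NC,80:NE,99:ND]
Op 12: route key 69: smallest pos >= 69 is 70 -> NC

Answer: NB NC ND NC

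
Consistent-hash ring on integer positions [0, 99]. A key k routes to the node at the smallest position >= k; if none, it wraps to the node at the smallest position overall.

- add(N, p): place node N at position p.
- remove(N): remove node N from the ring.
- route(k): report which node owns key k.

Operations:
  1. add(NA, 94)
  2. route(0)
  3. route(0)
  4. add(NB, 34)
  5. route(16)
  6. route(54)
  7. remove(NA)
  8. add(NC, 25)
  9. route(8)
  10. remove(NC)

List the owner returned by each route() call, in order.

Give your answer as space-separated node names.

Op 1: add NA@94 -> ring=[94:NA]
Op 2: route key 0: smallest pos >= 0 is 94 -> NA
Op 3: route key 0: smallest pos >= 0 is 94 -> NA
Op 4: add NB@34 -> ring=[34:NB,94:NA]
Op 5: route key 16: smallest pos >= 16 is 34 -> NB
Op 6: route key 54: smallest pos >= 54 is 94 -> NA
Op 7: remove NA -> ring=[34:NB]
Op 8: add NC@25 -> ring=[25:NC,34:NB]
Op 9: route key 8: smallest pos >= 8 is 25 -> NC
Op 10: remove NC -> ring=[34:NB]

Answer: NA NA NB NA NC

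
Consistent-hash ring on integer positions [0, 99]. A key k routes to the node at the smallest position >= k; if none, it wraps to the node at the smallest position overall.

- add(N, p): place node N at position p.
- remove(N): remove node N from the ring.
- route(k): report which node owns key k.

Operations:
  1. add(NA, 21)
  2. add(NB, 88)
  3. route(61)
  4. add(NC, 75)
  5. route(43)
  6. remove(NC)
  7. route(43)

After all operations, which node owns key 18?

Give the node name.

Op 1: add NA@21 -> ring=[21:NA]
Op 2: add NB@88 -> ring=[21:NA,88:NB]
Op 3: route key 61: smallest pos >= 61 is 88 -> NB
Op 4: add NC@75 -> ring=[21:NA,75:NC,88:NB]
Op 5: route key 43: smallest pos >= 43 is 75 -> NC
Op 6: remove NC -> ring=[21:NA,88:NB]
Op 7: route key 43: smallest pos >= 43 is 88 -> NB
Final route key 18: smallest pos >= 18 is 21 -> NA

Answer: NA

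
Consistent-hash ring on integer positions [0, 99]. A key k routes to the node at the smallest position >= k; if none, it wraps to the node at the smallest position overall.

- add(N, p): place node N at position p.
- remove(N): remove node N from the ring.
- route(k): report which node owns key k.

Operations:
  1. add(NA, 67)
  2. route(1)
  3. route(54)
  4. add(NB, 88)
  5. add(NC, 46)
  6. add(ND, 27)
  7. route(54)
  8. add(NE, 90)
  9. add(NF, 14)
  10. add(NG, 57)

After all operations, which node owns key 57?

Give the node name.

Answer: NG

Derivation:
Op 1: add NA@67 -> ring=[67:NA]
Op 2: route key 1: smallest pos >= 1 is 67 -> NA
Op 3: route key 54: smallest pos >= 54 is 67 -> NA
Op 4: add NB@88 -> ring=[67:NA,88:NB]
Op 5: add NC@46 -> ring=[46:NC,67:NA,88:NB]
Op 6: add ND@27 -> ring=[27:ND,46:NC,67:NA,88:NB]
Op 7: route key 54: smallest pos >= 54 is 67 -> NA
Op 8: add NE@90 -> ring=[27:ND,46:NC,67:NA,88:NB,90:NE]
Op 9: add NF@14 -> ring=[14:NF,27:ND,46:NC,67:NA,88:NB,90:NE]
Op 10: add NG@57 -> ring=[14:NF,27:ND,46:NC,57:NG,67:NA,88:NB,90:NE]
Final route key 57: smallest pos >= 57 is 57 -> NG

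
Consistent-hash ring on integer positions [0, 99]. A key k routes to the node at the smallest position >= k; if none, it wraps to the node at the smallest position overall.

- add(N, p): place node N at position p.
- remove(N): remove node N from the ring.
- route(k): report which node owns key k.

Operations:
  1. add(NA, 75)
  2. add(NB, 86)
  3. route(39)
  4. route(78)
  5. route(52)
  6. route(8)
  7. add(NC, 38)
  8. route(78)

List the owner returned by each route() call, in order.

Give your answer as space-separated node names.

Op 1: add NA@75 -> ring=[75:NA]
Op 2: add NB@86 -> ring=[75:NA,86:NB]
Op 3: route key 39: smallest pos >= 39 is 75 -> NA
Op 4: route key 78: smallest pos >= 78 is 86 -> NB
Op 5: route key 52: smallest pos >= 52 is 75 -> NA
Op 6: route key 8: smallest pos >= 8 is 75 -> NA
Op 7: add NC@38 -> ring=[38:NC,75:NA,86:NB]
Op 8: route key 78: smallest pos >= 78 is 86 -> NB

Answer: NA NB NA NA NB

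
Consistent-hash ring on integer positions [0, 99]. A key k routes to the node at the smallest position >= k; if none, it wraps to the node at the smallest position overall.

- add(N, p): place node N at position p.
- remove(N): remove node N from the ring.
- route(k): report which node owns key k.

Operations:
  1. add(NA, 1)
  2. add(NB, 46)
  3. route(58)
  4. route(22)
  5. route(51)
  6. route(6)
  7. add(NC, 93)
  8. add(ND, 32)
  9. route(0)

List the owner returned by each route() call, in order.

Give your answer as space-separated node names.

Answer: NA NB NA NB NA

Derivation:
Op 1: add NA@1 -> ring=[1:NA]
Op 2: add NB@46 -> ring=[1:NA,46:NB]
Op 3: route key 58: none >= 58, wrap to smallest pos 1 -> NA
Op 4: route key 22: smallest pos >= 22 is 46 -> NB
Op 5: route key 51: none >= 51, wrap to smallest pos 1 -> NA
Op 6: route key 6: smallest pos >= 6 is 46 -> NB
Op 7: add NC@93 -> ring=[1:NA,46:NB,93:NC]
Op 8: add ND@32 -> ring=[1:NA,32:ND,46:NB,93:NC]
Op 9: route key 0: smallest pos >= 0 is 1 -> NA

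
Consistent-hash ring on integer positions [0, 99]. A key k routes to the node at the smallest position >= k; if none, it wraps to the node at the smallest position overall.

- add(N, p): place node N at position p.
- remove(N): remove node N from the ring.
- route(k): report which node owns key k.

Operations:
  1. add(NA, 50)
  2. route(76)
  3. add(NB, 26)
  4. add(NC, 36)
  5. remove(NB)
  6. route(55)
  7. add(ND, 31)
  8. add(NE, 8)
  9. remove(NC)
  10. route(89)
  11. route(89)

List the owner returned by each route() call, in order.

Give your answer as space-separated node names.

Op 1: add NA@50 -> ring=[50:NA]
Op 2: route key 76: none >= 76, wrap to smallest pos 50 -> NA
Op 3: add NB@26 -> ring=[26:NB,50:NA]
Op 4: add NC@36 -> ring=[26:NB,36:NC,50:NA]
Op 5: remove NB -> ring=[36:NC,50:NA]
Op 6: route key 55: none >= 55, wrap to smallest pos 36 -> NC
Op 7: add ND@31 -> ring=[31:ND,36:NC,50:NA]
Op 8: add NE@8 -> ring=[8:NE,31:ND,36:NC,50:NA]
Op 9: remove NC -> ring=[8:NE,31:ND,50:NA]
Op 10: route key 89: none >= 89, wrap to smallest pos 8 -> NE
Op 11: route key 89: none >= 89, wrap to smallest pos 8 -> NE

Answer: NA NC NE NE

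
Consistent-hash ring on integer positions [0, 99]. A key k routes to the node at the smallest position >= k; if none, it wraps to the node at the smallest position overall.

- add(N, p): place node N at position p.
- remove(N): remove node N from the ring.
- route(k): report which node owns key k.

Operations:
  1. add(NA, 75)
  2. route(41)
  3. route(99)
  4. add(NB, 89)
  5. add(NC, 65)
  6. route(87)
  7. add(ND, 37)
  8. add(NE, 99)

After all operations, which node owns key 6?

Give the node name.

Answer: ND

Derivation:
Op 1: add NA@75 -> ring=[75:NA]
Op 2: route key 41: smallest pos >= 41 is 75 -> NA
Op 3: route key 99: none >= 99, wrap to smallest pos 75 -> NA
Op 4: add NB@89 -> ring=[75:NA,89:NB]
Op 5: add NC@65 -> ring=[65:NC,75:NA,89:NB]
Op 6: route key 87: smallest pos >= 87 is 89 -> NB
Op 7: add ND@37 -> ring=[37:ND,65:NC,75:NA,89:NB]
Op 8: add NE@99 -> ring=[37:ND,65:NC,75:NA,89:NB,99:NE]
Final route key 6: smallest pos >= 6 is 37 -> ND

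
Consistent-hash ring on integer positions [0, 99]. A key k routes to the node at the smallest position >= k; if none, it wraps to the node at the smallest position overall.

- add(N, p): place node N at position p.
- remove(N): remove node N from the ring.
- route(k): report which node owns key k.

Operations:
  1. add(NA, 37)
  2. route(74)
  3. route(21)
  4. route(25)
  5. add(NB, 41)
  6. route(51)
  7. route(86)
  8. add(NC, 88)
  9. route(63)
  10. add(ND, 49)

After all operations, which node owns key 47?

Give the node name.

Answer: ND

Derivation:
Op 1: add NA@37 -> ring=[37:NA]
Op 2: route key 74: none >= 74, wrap to smallest pos 37 -> NA
Op 3: route key 21: smallest pos >= 21 is 37 -> NA
Op 4: route key 25: smallest pos >= 25 is 37 -> NA
Op 5: add NB@41 -> ring=[37:NA,41:NB]
Op 6: route key 51: none >= 51, wrap to smallest pos 37 -> NA
Op 7: route key 86: none >= 86, wrap to smallest pos 37 -> NA
Op 8: add NC@88 -> ring=[37:NA,41:NB,88:NC]
Op 9: route key 63: smallest pos >= 63 is 88 -> NC
Op 10: add ND@49 -> ring=[37:NA,41:NB,49:ND,88:NC]
Final route key 47: smallest pos >= 47 is 49 -> ND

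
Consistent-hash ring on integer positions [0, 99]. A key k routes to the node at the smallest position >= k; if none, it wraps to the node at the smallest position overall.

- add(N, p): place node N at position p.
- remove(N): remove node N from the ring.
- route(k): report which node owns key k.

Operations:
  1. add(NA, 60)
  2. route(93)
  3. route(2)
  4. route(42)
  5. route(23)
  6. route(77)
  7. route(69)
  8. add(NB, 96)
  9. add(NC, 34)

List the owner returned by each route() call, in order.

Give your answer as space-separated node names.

Op 1: add NA@60 -> ring=[60:NA]
Op 2: route key 93: none >= 93, wrap to smallest pos 60 -> NA
Op 3: route key 2: smallest pos >= 2 is 60 -> NA
Op 4: route key 42: smallest pos >= 42 is 60 -> NA
Op 5: route key 23: smallest pos >= 23 is 60 -> NA
Op 6: route key 77: none >= 77, wrap to smallest pos 60 -> NA
Op 7: route key 69: none >= 69, wrap to smallest pos 60 -> NA
Op 8: add NB@96 -> ring=[60:NA,96:NB]
Op 9: add NC@34 -> ring=[34:NC,60:NA,96:NB]

Answer: NA NA NA NA NA NA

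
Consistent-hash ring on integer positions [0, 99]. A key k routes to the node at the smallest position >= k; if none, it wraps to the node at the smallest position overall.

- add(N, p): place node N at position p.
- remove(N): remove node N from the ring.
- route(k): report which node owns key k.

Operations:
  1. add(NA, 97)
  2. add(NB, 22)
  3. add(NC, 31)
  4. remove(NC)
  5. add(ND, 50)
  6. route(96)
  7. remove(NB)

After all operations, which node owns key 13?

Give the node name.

Op 1: add NA@97 -> ring=[97:NA]
Op 2: add NB@22 -> ring=[22:NB,97:NA]
Op 3: add NC@31 -> ring=[22:NB,31:NC,97:NA]
Op 4: remove NC -> ring=[22:NB,97:NA]
Op 5: add ND@50 -> ring=[22:NB,50:ND,97:NA]
Op 6: route key 96: smallest pos >= 96 is 97 -> NA
Op 7: remove NB -> ring=[50:ND,97:NA]
Final route key 13: smallest pos >= 13 is 50 -> ND

Answer: ND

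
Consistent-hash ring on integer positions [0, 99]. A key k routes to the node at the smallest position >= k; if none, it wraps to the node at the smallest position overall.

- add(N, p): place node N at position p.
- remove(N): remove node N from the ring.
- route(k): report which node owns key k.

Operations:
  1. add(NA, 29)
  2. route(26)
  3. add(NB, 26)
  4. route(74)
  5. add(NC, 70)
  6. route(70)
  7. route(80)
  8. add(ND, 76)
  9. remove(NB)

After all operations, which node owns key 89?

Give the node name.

Op 1: add NA@29 -> ring=[29:NA]
Op 2: route key 26: smallest pos >= 26 is 29 -> NA
Op 3: add NB@26 -> ring=[26:NB,29:NA]
Op 4: route key 74: none >= 74, wrap to smallest pos 26 -> NB
Op 5: add NC@70 -> ring=[26:NB,29:NA,70:NC]
Op 6: route key 70: smallest pos >= 70 is 70 -> NC
Op 7: route key 80: none >= 80, wrap to smallest pos 26 -> NB
Op 8: add ND@76 -> ring=[26:NB,29:NA,70:NC,76:ND]
Op 9: remove NB -> ring=[29:NA,70:NC,76:ND]
Final route key 89: none >= 89, wrap to smallest pos 29 -> NA

Answer: NA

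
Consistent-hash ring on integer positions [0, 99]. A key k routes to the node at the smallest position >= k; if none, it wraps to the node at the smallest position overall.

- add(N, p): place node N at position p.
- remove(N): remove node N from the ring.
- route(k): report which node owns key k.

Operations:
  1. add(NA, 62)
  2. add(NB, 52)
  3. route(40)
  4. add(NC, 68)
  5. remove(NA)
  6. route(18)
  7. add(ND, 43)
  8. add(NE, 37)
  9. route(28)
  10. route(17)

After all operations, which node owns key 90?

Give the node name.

Answer: NE

Derivation:
Op 1: add NA@62 -> ring=[62:NA]
Op 2: add NB@52 -> ring=[52:NB,62:NA]
Op 3: route key 40: smallest pos >= 40 is 52 -> NB
Op 4: add NC@68 -> ring=[52:NB,62:NA,68:NC]
Op 5: remove NA -> ring=[52:NB,68:NC]
Op 6: route key 18: smallest pos >= 18 is 52 -> NB
Op 7: add ND@43 -> ring=[43:ND,52:NB,68:NC]
Op 8: add NE@37 -> ring=[37:NE,43:ND,52:NB,68:NC]
Op 9: route key 28: smallest pos >= 28 is 37 -> NE
Op 10: route key 17: smallest pos >= 17 is 37 -> NE
Final route key 90: none >= 90, wrap to smallest pos 37 -> NE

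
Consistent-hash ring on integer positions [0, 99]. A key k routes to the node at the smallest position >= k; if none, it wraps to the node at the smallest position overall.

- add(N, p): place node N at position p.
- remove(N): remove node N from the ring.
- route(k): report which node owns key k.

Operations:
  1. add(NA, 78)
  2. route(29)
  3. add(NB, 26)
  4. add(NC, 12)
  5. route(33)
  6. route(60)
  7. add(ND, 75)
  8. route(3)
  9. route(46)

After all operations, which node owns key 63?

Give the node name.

Answer: ND

Derivation:
Op 1: add NA@78 -> ring=[78:NA]
Op 2: route key 29: smallest pos >= 29 is 78 -> NA
Op 3: add NB@26 -> ring=[26:NB,78:NA]
Op 4: add NC@12 -> ring=[12:NC,26:NB,78:NA]
Op 5: route key 33: smallest pos >= 33 is 78 -> NA
Op 6: route key 60: smallest pos >= 60 is 78 -> NA
Op 7: add ND@75 -> ring=[12:NC,26:NB,75:ND,78:NA]
Op 8: route key 3: smallest pos >= 3 is 12 -> NC
Op 9: route key 46: smallest pos >= 46 is 75 -> ND
Final route key 63: smallest pos >= 63 is 75 -> ND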